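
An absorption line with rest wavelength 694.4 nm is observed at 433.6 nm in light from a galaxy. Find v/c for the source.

0.439c

λ'/λ₀ = 0.6244 < 1 (blueshift), so the source is approaching.
λ'/λ₀ = √((1 − β)/(1 + β)) for an approaching source ⇒ β = (1 − r²)/(1 + r²) with r = λ'/λ₀.
β = (1 − 0.3899)/(1 + 0.3899) ≈ 0.439.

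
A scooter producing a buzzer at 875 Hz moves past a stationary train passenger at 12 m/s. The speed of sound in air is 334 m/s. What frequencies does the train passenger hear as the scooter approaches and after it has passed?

908 Hz approaching; 845 Hz receding

Approaching: f₁ = f · v/(v − v_s) = 875 × 334/322 ≈ 908 Hz.
Receding: f₂ = f · v/(v + v_s) = 875 × 334/346 ≈ 845 Hz.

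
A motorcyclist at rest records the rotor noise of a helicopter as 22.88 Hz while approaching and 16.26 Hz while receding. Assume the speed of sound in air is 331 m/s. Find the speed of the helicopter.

f₁/f₂ = (v + v_s)/(v − v_s), so v_s = v · (f₁ − f₂)/(f₁ + f₂).
v_s = 331 × (22.88 − 16.26)/(22.88 + 16.26) = 331 × 6.62/39.14 ≈ 56 m/s.

56 m/s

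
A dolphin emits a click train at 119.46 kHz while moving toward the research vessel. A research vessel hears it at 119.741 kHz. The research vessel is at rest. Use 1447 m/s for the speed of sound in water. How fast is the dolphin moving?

f' = f · v/(v − v_s) ⇒ v_s = v · |1 − f/f'|.
v_s = 1447 × |1 − 119.46/119.741| = 1447 × 0.002347 ≈ 3.4 m/s.

3.4 m/s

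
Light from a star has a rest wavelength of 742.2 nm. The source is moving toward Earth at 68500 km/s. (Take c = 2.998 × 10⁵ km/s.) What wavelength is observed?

588.2 nm

β = v/c = 68500/299800 = 0.2285.
Relativistic Doppler for wavelength: λ' = λ₀ · √((1 − β)/(1 + β)).
λ' = 742.2 × √(0.7715/1.2285) = 742.2 × 0.79248 ≈ 588.2 nm.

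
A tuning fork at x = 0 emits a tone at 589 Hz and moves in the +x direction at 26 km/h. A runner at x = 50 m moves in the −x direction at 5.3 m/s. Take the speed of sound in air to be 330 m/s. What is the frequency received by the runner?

612 Hz

26 km/h = 7.222 m/s.
The observer lies on the +x side, so the source is heading toward the observer and the observer is heading toward the source.
With source approaching and observer approaching, f' = f · (v + v_o)/(v − v_s).
f' = 589 × (330 + 5.3)/(330 − 7.222) = 589 × 335.3/322.78 ≈ 612 Hz.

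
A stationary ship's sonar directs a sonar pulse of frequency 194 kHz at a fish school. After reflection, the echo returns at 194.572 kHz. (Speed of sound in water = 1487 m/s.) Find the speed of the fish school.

Double Doppler shift off a moving reflector: f₂ = f₀ · (v + u)/(v − u) (u > 0 toward emitter).
Rearranging, u = v · (f₂ − f₀)/(f₂ + f₀) = 1487 × 0.572/388.572 ≈ 2.19 m/s.
So the fish school is moving at 2.19 m/s toward the emitter.

2.19 m/s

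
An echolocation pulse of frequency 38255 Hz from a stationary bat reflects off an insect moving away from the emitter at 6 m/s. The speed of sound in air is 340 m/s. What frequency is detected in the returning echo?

At the insect (a moving observer), f₁ = f₀ · (v − u)/v = 38255 × 334/340 ≈ 37580 Hz.
On reflection it acts as a source moving away from the stationary detector: f₂ = f₁ · v/(v + u) = 37580 × 340/346 ≈ 36928 Hz.
Equivalently f₂ = f₀ · (v − u)/(v + u).

36928 Hz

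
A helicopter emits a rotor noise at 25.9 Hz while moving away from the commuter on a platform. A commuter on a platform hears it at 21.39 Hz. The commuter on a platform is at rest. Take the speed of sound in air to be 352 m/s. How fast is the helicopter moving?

f' = f · v/(v + v_s) ⇒ v_s = v · |1 − f/f'|.
v_s = 352 × |1 − 25.9/21.39| = 352 × 0.2108 ≈ 74 m/s.

74 m/s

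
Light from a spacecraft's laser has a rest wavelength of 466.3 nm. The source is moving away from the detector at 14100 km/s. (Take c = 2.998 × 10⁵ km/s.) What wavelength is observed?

β = v/c = 14100/299800 = 0.0470.
Relativistic Doppler for wavelength: λ' = λ₀ · √((1 + β)/(1 − β)).
λ' = 466.3 × √(1.0470/0.9530) = 466.3 × 1.04819 ≈ 488.8 nm.

488.8 nm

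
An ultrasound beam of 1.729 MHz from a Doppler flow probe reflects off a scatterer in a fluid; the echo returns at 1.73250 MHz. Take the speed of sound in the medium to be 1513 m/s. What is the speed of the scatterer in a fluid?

Double Doppler shift off a moving reflector: f₂ = f₀ · (v + u)/(v − u) (u > 0 toward emitter).
Rearranging, u = v · (f₂ − f₀)/(f₂ + f₀) = 1513 × 0.00350/3.46150 ≈ 1.53 m/s.
So the scatterer in a fluid is moving at 1.53 m/s toward the emitter.

1.53 m/s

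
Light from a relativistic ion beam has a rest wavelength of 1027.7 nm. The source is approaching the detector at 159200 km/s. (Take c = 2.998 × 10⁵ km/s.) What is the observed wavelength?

568.8 nm

β = v/c = 159200/299800 = 0.5310.
Relativistic Doppler for wavelength: λ' = λ₀ · √((1 − β)/(1 + β)).
λ' = 1027.7 × √(0.4690/1.5310) = 1027.7 × 0.55346 ≈ 568.8 nm.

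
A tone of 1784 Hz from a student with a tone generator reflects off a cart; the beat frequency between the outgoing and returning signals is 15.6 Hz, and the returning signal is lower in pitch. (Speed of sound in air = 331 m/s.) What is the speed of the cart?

Double Doppler shift off a moving reflector: f₂ = f₀ · (v + u)/(v − u) (u > 0 toward emitter).
Returning signal is lower, so f₂ = f₀ − Δf = 1784 − 15.6 = 1768.4 Hz.
Rearranging, u = v · (f₂ − f₀)/(f₂ + f₀) = 331 × -15.6/3552.4 ≈ -1.45 m/s.
So the cart is moving at 1.45 m/s away from the emitter.

1.45 m/s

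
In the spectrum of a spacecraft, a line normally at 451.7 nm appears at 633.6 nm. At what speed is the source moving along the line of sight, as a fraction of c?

λ'/λ₀ = 1.4027 > 1 (redshift), so the source is receding.
λ'/λ₀ = √((1 + β)/(1 − β)) for a receding source ⇒ β = (r² − 1)/(r² + 1) with r = λ'/λ₀.
β = (1.9676 − 1)/(1.9676 + 1) ≈ 0.326.

0.326c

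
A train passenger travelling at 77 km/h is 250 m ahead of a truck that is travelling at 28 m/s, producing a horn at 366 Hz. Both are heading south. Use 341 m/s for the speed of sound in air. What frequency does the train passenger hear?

77 km/h = 21.39 m/s.
The train passenger is ahead, so the truck is moving toward it while the train passenger is moving away from the truck.
General Doppler shift: f' = f · (v − v_o)/(v − v_s).
f' = 366 × (341 − 21.39)/(341 − 28) = 366 × 319.61/313 ≈ 374 Hz.

374 Hz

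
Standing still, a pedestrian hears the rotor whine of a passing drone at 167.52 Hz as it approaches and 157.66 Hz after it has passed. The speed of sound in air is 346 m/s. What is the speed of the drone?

f₁/f₂ = (v + v_s)/(v − v_s), so v_s = v · (f₁ − f₂)/(f₁ + f₂).
v_s = 346 × (167.52 − 157.66)/(167.52 + 157.66) = 346 × 9.86/325.18 ≈ 10.5 m/s.

10.5 m/s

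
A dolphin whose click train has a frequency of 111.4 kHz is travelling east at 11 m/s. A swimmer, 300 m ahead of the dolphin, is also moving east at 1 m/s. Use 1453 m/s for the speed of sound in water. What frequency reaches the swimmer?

112.2 kHz

The swimmer is ahead, so the dolphin is moving toward it while the swimmer is moving away from the dolphin.
Both move, so f' = f · (v − v_o)/(v − v_s).
f' = 111.4 × (1453 − 1)/(1453 − 11) = 111.4 × 1452/1442 ≈ 112.2 kHz.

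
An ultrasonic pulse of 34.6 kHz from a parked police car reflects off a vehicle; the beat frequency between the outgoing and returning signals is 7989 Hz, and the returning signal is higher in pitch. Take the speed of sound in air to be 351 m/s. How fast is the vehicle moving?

36 m/s

Double Doppler shift off a moving reflector: f₂ = f₀ · (v + u)/(v − u) (u > 0 toward emitter).
Returning signal is higher, so f₂ = f₀ + Δf = 34600 + 7989 = 42589 Hz.
Rearranging, u = v · (f₂ − f₀)/(f₂ + f₀) = 351 × 7989/77189 ≈ 36 m/s.
So the vehicle is moving at 36 m/s toward the emitter.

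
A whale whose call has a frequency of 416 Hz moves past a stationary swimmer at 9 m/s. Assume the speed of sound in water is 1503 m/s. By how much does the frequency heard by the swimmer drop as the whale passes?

4.98 Hz

Approaching: f₁ = f · v/(v − v_s) = 416 × 1503/1494 ≈ 418.51 Hz.
Receding: f₂ = f · v/(v + v_s) = 416 × 1503/1512 ≈ 413.52 Hz.
Drop: f₁ − f₂ = 2f·v·v_s/(v² − v_s²) = 2 × 416 × 1503 × 9/(1503² − 9²) ≈ 4.98 Hz.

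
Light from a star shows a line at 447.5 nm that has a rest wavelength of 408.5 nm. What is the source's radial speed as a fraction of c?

λ'/λ₀ = 1.0955 > 1 (redshift), so the source is receding.
λ'/λ₀ = √((1 + β)/(1 − β)) for a receding source ⇒ β = (r² − 1)/(r² + 1) with r = λ'/λ₀.
β = (1.2001 − 1)/(1.2001 + 1) ≈ 0.091.

0.091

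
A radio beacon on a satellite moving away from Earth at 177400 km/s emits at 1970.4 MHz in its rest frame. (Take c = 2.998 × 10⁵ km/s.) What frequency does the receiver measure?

997.9 MHz

β = v/c = 177400/299800 = 0.5917.
Relativistic Doppler for frequency: f' = f₀ · √((1 − β)/(1 + β)).
f' = 1970.4 × √(0.4083/1.5917) = 1970.4 × 0.50645 ≈ 997.9 MHz.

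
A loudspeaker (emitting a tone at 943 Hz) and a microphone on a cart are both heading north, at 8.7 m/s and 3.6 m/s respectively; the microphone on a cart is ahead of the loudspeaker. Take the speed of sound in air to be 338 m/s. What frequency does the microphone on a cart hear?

The microphone on a cart is ahead, so the loudspeaker is moving toward it while the microphone on a cart is moving away from the loudspeaker.
General Doppler shift: f' = f · (v − v_o)/(v − v_s).
f' = 943 × (338 − 3.6)/(338 − 8.7) = 943 × 334.4/329.3 ≈ 958 Hz.

958 Hz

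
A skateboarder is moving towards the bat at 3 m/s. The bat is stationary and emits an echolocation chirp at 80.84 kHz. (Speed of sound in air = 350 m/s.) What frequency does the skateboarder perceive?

81.5 kHz

Only the observer moves, toward the source, so f' = f · (v + v_o)/v.
f' = 80.84 × (350 + 3)/350 = 80.84 × 353/350 ≈ 81.5 kHz.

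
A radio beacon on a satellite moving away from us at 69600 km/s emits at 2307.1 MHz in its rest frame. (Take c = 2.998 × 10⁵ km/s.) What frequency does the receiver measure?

1821.3 MHz

β = v/c = 69600/299800 = 0.2322.
Relativistic Doppler for frequency: f' = f₀ · √((1 − β)/(1 + β)).
f' = 2307.1 × √(0.7678/1.2322) = 2307.1 × 0.78941 ≈ 1821.3 MHz.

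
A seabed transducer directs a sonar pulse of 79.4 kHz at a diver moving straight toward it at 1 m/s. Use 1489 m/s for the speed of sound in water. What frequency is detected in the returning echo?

79.5 kHz

The diver first receives the wave as a moving observer: f₁ = f₀ · (v + u)/v = 79.4 × (1489 + 1)/1489 ≈ 79.5 kHz.
On reflection it acts as a source moving toward the stationary detector: f₂ = f₁ · v/(v − u) = 79.5 × 1489/1488 ≈ 79.5 kHz.
Equivalently f₂ = f₀ · (v + u)/(v − u).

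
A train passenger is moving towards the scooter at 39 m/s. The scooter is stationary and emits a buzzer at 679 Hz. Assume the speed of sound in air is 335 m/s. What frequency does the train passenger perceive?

758 Hz

Moving observer, stationary source: f' = f · (v + v_o)/v.
f' = 679 × (335 + 39)/335 = 679 × 374/335 ≈ 758 Hz.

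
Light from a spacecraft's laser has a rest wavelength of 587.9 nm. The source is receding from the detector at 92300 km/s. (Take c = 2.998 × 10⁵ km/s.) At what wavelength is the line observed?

808.2 nm

β = v/c = 92300/299800 = 0.3079.
Relativistic Doppler for wavelength: λ' = λ₀ · √((1 + β)/(1 − β)).
λ' = 587.9 × √(1.3079/0.6921) = 587.9 × 1.37464 ≈ 808.2 nm.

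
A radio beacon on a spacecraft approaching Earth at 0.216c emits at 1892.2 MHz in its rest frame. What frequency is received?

Relativistic Doppler for frequency: f' = f₀ · √((1 + β)/(1 − β)).
f' = 1892.2 × √(1.2160/0.7840) = 1892.2 × 1.24540 ≈ 2356.5 MHz.

2356.5 MHz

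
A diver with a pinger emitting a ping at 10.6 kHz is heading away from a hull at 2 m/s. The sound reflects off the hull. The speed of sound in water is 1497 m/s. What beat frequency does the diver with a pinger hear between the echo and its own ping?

The hull receives the sound from a moving source: f₁ = f₀ · v/(v + v_e) = 10.6 × 1497/1499 ≈ 10.5859 kHz.
On the return leg the diver with a pinger is a moving observer: f₂ = f₁ · (v − v_e)/v = 10.5859 × 1495/1497 ≈ 10.5717 kHz.
Beat against the emitted tone (with f₀ = 10600 Hz): |f₂ − f₀| = 2v_e·f₀/(v + v_e) = 2 × 2 × 10600/1499 ≈ 28.3 Hz.

28.3 Hz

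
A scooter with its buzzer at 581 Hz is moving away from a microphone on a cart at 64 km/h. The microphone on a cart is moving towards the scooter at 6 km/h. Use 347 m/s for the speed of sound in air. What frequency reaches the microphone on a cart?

64 km/h = 17.78 m/s; 6 km/h = 1.667 m/s.
General Doppler shift: f' = f · (v + v_o)/(v + v_s).
f' = 581 × (347 + 1.667)/(347 + 17.78) = 581 × 348.67/364.78 ≈ 555 Hz.

555 Hz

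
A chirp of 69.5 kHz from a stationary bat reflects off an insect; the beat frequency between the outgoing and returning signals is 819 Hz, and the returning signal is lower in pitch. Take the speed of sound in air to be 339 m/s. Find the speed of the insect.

2.01 m/s

Double Doppler shift off a moving reflector: f₂ = f₀ · (v + u)/(v − u) (u > 0 toward emitter).
Returning signal is lower, so f₂ = f₀ − Δf = 69500 − 819 = 68681 Hz.
Rearranging, u = v · (f₂ − f₀)/(f₂ + f₀) = 339 × -819/138181 ≈ -2.01 m/s.
So the insect is moving at 2.01 m/s away from the emitter.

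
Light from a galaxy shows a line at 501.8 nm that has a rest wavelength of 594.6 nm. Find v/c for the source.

λ'/λ₀ = 0.8439 < 1 (blueshift), so the source is approaching.
λ'/λ₀ = √((1 − β)/(1 + β)) for an approaching source ⇒ β = (1 − r²)/(1 + r²) with r = λ'/λ₀.
β = (1 − 0.7122)/(1 + 0.7122) ≈ 0.168.

0.168c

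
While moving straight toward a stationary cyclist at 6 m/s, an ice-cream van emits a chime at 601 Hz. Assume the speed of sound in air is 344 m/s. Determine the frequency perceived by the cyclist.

612 Hz

Moving source, stationary observer: f' = f · v/(v − v_s) since the source is approaching.
f' = 601 × 344/(344 − 6) = 601 × 344/338 ≈ 612 Hz.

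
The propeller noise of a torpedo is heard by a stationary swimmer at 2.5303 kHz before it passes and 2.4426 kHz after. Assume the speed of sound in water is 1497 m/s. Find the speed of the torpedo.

26 m/s

f₁/f₂ = (v + v_s)/(v − v_s), so v_s = v · (f₁ − f₂)/(f₁ + f₂).
v_s = 1497 × (2.5303 − 2.4426)/(2.5303 + 2.4426) = 1497 × 0.0877/4.9729 ≈ 26 m/s.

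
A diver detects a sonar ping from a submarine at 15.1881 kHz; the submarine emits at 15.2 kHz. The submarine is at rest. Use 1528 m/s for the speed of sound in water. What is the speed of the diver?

f' < f, so the diver is receding.
f' = f · (v − v_o)/v ⇒ v_o = v · |f'/f − 1|.
v_o = 1528 × |15.1881/15.2 − 1| = 1528 × 0.0007829 ≈ 1.20 m/s.

1.20 m/s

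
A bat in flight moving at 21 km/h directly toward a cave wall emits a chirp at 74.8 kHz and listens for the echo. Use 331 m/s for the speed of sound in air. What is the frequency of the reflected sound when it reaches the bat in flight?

21 km/h = 5.833 m/s.
The cave wall receives the sound from a moving source: f₁ = f₀ · v/(v − v_e) = 74.8 × 331/325.17 ≈ 76.1 kHz.
On the return leg the bat in flight is a moving observer: f₂ = f₁ · (v + v_e)/v = 76.1 × 336.83/331 ≈ 77.5 kHz.
Equivalently f₂ = f₀ · (v + v_e)/(v − v_e).

77.5 kHz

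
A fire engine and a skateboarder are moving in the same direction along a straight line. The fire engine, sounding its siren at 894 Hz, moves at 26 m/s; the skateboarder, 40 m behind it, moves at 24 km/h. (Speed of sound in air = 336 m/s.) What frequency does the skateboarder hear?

24 km/h = 6.667 m/s.
The skateboarder is behind, so the fire engine is moving away from it while the skateboarder is moving toward the fire engine.
General Doppler shift: f' = f · (v + v_o)/(v + v_s).
f' = 894 × (336 + 6.667)/(336 + 26) = 894 × 342.67/362 ≈ 846 Hz.

846 Hz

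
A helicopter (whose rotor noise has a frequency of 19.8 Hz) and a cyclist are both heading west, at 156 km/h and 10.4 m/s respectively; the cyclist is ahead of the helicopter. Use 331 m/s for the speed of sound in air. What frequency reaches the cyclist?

22.1 Hz

156 km/h = 43.33 m/s.
The cyclist is ahead, so the helicopter is moving toward it while the cyclist is moving away from the helicopter.
With source approaching and observer receding, f' = f · (v − v_o)/(v − v_s).
f' = 19.8 × (331 − 10.4)/(331 − 43.33) = 19.8 × 320.6/287.67 ≈ 22.1 Hz.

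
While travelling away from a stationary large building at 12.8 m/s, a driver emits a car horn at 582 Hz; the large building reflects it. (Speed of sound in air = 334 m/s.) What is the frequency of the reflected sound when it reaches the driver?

The large building receives the sound from a moving source: f₁ = f₀ · v/(v + v_e) = 582 × 334/346.8 ≈ 561 Hz.
On the return leg the driver is a moving observer: f₂ = f₁ · (v − v_e)/v = 561 × 321.2/334 ≈ 539 Hz.
Equivalently f₂ = f₀ · (v − v_e)/(v + v_e).

539 Hz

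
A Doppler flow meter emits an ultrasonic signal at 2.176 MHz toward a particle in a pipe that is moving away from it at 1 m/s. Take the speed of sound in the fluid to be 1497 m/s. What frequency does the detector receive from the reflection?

At the particle in a pipe (a moving observer), f₁ = f₀ · (v − u)/v = 2.176 × 1496/1497 ≈ 2.175 MHz.
On reflection it acts as a source moving away from the stationary detector: f₂ = f₁ · v/(v + u) = 2.175 × 1497/1498 ≈ 2.173 MHz.
Equivalently f₂ = f₀ · (v − u)/(v + u).

2.173 MHz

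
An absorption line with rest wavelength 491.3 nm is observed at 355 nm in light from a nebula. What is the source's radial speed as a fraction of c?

0.314

λ'/λ₀ = 0.7226 < 1 (blueshift), so the source is approaching.
λ'/λ₀ = √((1 − β)/(1 + β)) for an approaching source ⇒ β = (1 − r²)/(1 + r²) with r = λ'/λ₀.
β = (1 − 0.5221)/(1 + 0.5221) ≈ 0.314.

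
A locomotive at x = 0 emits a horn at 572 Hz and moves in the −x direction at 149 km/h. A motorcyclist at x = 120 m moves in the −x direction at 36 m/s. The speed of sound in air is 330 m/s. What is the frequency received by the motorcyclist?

564 Hz

149 km/h = 41.39 m/s.
The observer lies on the +x side, so the source is heading away from the observer and the observer is heading toward the source.
With source receding and observer approaching, f' = f · (v + v_o)/(v + v_s).
f' = 572 × (330 + 36)/(330 + 41.39) = 572 × 366/371.39 ≈ 564 Hz.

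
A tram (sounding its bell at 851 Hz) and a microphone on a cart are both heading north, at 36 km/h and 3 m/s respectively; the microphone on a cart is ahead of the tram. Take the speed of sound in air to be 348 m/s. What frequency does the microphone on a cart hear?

869 Hz

36 km/h = 10 m/s.
The microphone on a cart is ahead, so the tram is moving toward it while the microphone on a cart is moving away from the tram.
General Doppler shift: f' = f · (v − v_o)/(v − v_s).
f' = 851 × (348 − 3)/(348 − 10) = 851 × 345/338 ≈ 869 Hz.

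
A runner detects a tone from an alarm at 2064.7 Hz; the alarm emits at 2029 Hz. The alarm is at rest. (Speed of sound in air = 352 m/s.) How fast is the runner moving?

6.2 m/s

f' > f, so the runner is approaching.
f' = f · (v + v_o)/v ⇒ v_o = v · |f'/f − 1|.
v_o = 352 × |2064.7/2029 − 1| = 352 × 0.01759 ≈ 6.2 m/s.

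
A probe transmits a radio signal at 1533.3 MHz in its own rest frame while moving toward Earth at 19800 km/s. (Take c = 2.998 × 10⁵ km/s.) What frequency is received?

1638.1 MHz

β = v/c = 19800/299800 = 0.0660.
Relativistic Doppler for frequency: f' = f₀ · √((1 + β)/(1 − β)).
f' = 1533.3 × √(1.0660/0.9340) = 1533.3 × 1.06838 ≈ 1638.1 MHz.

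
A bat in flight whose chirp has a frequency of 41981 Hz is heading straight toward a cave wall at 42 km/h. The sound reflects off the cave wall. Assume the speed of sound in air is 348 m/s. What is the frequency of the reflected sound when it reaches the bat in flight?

44893 Hz

42 km/h = 11.67 m/s.
The cave wall receives the sound from a moving source: f₁ = f₀ · v/(v − v_e) = 41981 × 348/336.33 ≈ 43437 Hz.
On the return leg the bat in flight is a moving observer: f₂ = f₁ · (v + v_e)/v = 43437 × 359.67/348 ≈ 44893 Hz.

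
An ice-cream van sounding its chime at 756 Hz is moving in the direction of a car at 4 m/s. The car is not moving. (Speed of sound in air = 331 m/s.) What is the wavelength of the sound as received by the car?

43.3 cm

Only the source moves, toward the listener, so f' = f · v/(v − v_s).
f' = 756 × 331/(331 − 4) ≈ 765 Hz.
λ' = v/f' = 331/765.248 ≈ 43.3 cm.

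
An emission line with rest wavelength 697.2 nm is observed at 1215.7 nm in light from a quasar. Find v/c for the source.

λ'/λ₀ = 1.7437 > 1 (redshift), so the source is receding.
λ'/λ₀ = √((1 + β)/(1 − β)) for a receding source ⇒ β = (r² − 1)/(r² + 1) with r = λ'/λ₀.
β = (3.0405 − 1)/(3.0405 + 1) ≈ 0.505.

0.505c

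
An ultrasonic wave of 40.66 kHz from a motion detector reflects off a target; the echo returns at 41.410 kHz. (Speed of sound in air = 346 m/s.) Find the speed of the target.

Double Doppler shift off a moving reflector: f₂ = f₀ · (v + u)/(v − u) (u > 0 toward emitter).
Rearranging, u = v · (f₂ − f₀)/(f₂ + f₀) = 346 × 0.750/82.070 ≈ 3.2 m/s.
So the target is moving at 3.2 m/s toward the emitter.

3.2 m/s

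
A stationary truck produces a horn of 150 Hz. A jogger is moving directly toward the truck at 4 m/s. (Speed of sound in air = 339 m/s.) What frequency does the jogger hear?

152 Hz

Only the observer moves, toward the source, so f' = f · (v + v_o)/v.
f' = 150 × (339 + 4)/339 = 150 × 343/339 ≈ 152 Hz.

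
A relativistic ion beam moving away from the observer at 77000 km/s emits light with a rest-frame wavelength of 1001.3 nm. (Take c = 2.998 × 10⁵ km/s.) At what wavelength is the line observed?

β = v/c = 77000/299800 = 0.2568.
Relativistic Doppler for wavelength: λ' = λ₀ · √((1 + β)/(1 − β)).
λ' = 1001.3 × √(1.2568/0.7432) = 1001.3 × 1.30046 ≈ 1302.2 nm.

1302.2 nm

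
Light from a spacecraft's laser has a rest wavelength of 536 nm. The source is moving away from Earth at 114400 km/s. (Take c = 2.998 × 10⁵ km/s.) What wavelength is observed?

801.2 nm

β = v/c = 114400/299800 = 0.3816.
Relativistic Doppler for wavelength: λ' = λ₀ · √((1 + β)/(1 − β)).
λ' = 536 × √(1.3816/0.6184) = 536 × 1.49469 ≈ 801.2 nm.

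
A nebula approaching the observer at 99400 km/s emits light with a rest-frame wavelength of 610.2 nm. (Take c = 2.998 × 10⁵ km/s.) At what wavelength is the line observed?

432.3 nm

β = v/c = 99400/299800 = 0.3316.
Relativistic Doppler for wavelength: λ' = λ₀ · √((1 − β)/(1 + β)).
λ' = 610.2 × √(0.6684/1.3316) = 610.2 × 0.70852 ≈ 432.3 nm.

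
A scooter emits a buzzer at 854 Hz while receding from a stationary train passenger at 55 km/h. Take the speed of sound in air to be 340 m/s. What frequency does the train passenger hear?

55 km/h = 15.28 m/s.
Only the source moves, away from the listener, so f' = f · v/(v + v_s).
f' = 854 × 340/(340 + 15.28) = 854 × 340/355.3 ≈ 817 Hz.

817 Hz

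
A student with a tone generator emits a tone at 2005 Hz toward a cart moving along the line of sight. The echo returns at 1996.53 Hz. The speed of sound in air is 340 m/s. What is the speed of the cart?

0.72 m/s

Double Doppler shift off a moving reflector: f₂ = f₀ · (v + u)/(v − u) (u > 0 toward emitter).
Rearranging, u = v · (f₂ − f₀)/(f₂ + f₀) = 340 × -8.47/4001.53 ≈ -0.72 m/s.
So the cart is moving at 0.72 m/s away from the emitter.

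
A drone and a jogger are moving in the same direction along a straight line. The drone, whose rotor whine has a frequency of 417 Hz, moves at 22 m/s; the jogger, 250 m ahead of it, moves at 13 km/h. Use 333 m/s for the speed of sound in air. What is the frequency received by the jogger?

442 Hz

13 km/h = 3.611 m/s.
The jogger is ahead, so the drone is moving toward it while the jogger is moving away from the drone.
General Doppler shift: f' = f · (v − v_o)/(v − v_s).
f' = 417 × (333 − 3.611)/(333 − 22) = 417 × 329.39/311 ≈ 442 Hz.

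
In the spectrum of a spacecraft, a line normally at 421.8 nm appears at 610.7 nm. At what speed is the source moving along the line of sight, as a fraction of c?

λ'/λ₀ = 1.4478 > 1 (redshift), so the source is receding.
λ'/λ₀ = √((1 + β)/(1 − β)) for a receding source ⇒ β = (r² − 1)/(r² + 1) with r = λ'/λ₀.
β = (2.0962 − 1)/(2.0962 + 1) ≈ 0.354.

0.354c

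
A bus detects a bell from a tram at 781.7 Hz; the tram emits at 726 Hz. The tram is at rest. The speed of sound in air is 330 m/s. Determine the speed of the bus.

f' > f, so the bus is approaching.
f' = f · (v + v_o)/v ⇒ v_o = v · |f'/f − 1|.
v_o = 330 × |781.7/726 − 1| = 330 × 0.07672 ≈ 25 m/s.

25 m/s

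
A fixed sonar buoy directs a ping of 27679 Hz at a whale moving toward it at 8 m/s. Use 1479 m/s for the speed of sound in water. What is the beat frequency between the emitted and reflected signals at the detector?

301 Hz

The whale first receives the wave as a moving observer: f₁ = f₀ · (v + u)/v = 27679 × (1479 + 8)/1479 ≈ 27829 Hz.
On reflection it acts as a source moving toward the stationary detector: f₂ = f₁ · v/(v − u) = 27829 × 1479/1471 ≈ 27980 Hz.
Equivalently f₂ = f₀ · (v + u)/(v − u).
Beat frequency: |f₂ − f₀| = 2u·f₀/(v − u) = 2 × 8 × 27679/1471 ≈ 301 Hz.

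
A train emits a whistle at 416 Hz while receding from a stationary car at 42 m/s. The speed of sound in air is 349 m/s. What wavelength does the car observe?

94.0 cm

Moving source, stationary observer: f' = f · v/(v + v_s) since the source is receding.
f' = 416 × 349/(349 + 42) ≈ 371 Hz.
λ' = v/f' = 349/371.315 ≈ 94.0 cm.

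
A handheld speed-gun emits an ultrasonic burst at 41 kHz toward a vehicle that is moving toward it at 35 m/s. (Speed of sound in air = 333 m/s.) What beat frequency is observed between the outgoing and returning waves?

At the vehicle (a moving observer), f₁ = f₀ · (v + u)/v = 41 × 368/333 ≈ 45.31 kHz.
The reflection then acts as a moving source: f₂ = f₁ · v/(v − u) ≈ 50.63 kHz.
Beat frequency (with f₀ = 41000 Hz): |f₂ − f₀| = 2u·f₀/(v − u) = 2 × 35 × 41000/298 ≈ 9631 Hz.

9631 Hz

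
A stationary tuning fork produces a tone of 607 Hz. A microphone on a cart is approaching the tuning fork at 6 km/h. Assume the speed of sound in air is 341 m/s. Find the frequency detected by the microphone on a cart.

610 Hz

6 km/h = 1.667 m/s.
Only the observer moves, toward the source, so f' = f · (v + v_o)/v.
f' = 607 × (341 + 1.667)/341 = 607 × 342.67/341 ≈ 610 Hz.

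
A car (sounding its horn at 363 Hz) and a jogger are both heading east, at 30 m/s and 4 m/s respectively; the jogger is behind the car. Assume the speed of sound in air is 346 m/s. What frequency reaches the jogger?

338 Hz

The jogger is behind, so the car is moving away from it while the jogger is moving toward the car.
With source receding and observer approaching, f' = f · (v + v_o)/(v + v_s).
f' = 363 × (346 + 4)/(346 + 30) = 363 × 350/376 ≈ 338 Hz.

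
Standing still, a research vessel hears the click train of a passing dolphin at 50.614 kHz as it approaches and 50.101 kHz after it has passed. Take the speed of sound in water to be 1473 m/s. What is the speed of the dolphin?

f₁/f₂ = (v + v_s)/(v − v_s), so v_s = v · (f₁ − f₂)/(f₁ + f₂).
v_s = 1473 × (50.614 − 50.101)/(50.614 + 50.101) = 1473 × 0.513/100.715 ≈ 7.5 m/s.

7.5 m/s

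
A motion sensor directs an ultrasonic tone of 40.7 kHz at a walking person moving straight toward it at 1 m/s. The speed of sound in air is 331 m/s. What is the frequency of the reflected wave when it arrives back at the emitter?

40.9 kHz

At the walking person (a moving observer), f₁ = f₀ · (v + u)/v = 40.7 × 332/331 ≈ 40.8 kHz.
The reflection then acts as a moving source: f₂ = f₁ · v/(v − u) ≈ 40.9 kHz.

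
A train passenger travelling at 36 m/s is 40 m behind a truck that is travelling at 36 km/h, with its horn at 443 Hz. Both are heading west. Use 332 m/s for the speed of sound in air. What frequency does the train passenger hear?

36 km/h = 10 m/s.
The train passenger is behind, so the truck is moving away from it while the train passenger is moving toward the truck.
Both move, so f' = f · (v + v_o)/(v + v_s).
f' = 443 × (332 + 36)/(332 + 10) = 443 × 368/342 ≈ 477 Hz.

477 Hz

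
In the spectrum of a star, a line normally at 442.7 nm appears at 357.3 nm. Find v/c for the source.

λ'/λ₀ = 0.8071 < 1 (blueshift), so the source is approaching.
λ'/λ₀ = √((1 − β)/(1 + β)) for an approaching source ⇒ β = (1 − r²)/(1 + r²) with r = λ'/λ₀.
β = (1 − 0.6514)/(1 + 0.6514) ≈ 0.211.

0.211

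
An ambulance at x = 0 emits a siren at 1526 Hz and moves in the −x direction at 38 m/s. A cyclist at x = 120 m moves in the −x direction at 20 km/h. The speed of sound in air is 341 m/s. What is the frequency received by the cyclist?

20 km/h = 5.556 m/s.
The observer lies on the +x side, so the source is heading away from the observer and the observer is heading toward the source.
With source receding and observer approaching, f' = f · (v + v_o)/(v + v_s).
f' = 1526 × (341 + 5.556)/(341 + 38) = 1526 × 346.56/379 ≈ 1395 Hz.

1395 Hz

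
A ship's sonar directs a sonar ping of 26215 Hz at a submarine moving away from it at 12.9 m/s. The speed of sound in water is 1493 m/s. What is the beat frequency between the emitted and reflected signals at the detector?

The submarine first receives the wave as a moving observer: f₁ = f₀ · (v − u)/v = 26215 × (1493 − 12.9)/1493 ≈ 25988 Hz.
On reflection it acts as a source moving away from the stationary detector: f₂ = f₁ · v/(v + u) = 25988 × 1493/1505.9 ≈ 25766 Hz.
Beat frequency: |f₂ − f₀| = 2u·f₀/(v + u) = 2 × 12.9 × 26215/1505.9 ≈ 449 Hz.

449 Hz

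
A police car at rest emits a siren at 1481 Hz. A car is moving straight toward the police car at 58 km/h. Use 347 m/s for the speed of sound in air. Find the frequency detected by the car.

1550 Hz

58 km/h = 16.11 m/s.
Only the observer moves, toward the source, so f' = f · (v + v_o)/v.
f' = 1481 × (347 + 16.11)/347 = 1481 × 363.11/347 ≈ 1550 Hz.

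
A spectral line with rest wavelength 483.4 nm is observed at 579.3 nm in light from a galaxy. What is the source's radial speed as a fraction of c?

λ'/λ₀ = 1.1984 > 1 (redshift), so the source is receding.
λ'/λ₀ = √((1 + β)/(1 − β)) for a receding source ⇒ β = (r² − 1)/(r² + 1) with r = λ'/λ₀.
β = (1.4361 − 1)/(1.4361 + 1) ≈ 0.179.

0.179c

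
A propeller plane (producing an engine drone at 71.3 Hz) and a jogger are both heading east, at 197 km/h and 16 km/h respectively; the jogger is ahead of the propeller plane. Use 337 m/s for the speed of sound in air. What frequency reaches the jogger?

84 Hz

197 km/h = 54.72 m/s; 16 km/h = 4.444 m/s.
The jogger is ahead, so the propeller plane is moving toward it while the jogger is moving away from the propeller plane.
Both move, so f' = f · (v − v_o)/(v − v_s).
f' = 71.3 × (337 − 4.444)/(337 − 54.72) = 71.3 × 332.56/282.28 ≈ 84 Hz.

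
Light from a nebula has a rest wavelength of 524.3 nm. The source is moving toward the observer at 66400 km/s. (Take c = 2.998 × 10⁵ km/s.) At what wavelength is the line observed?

418.6 nm

β = v/c = 66400/299800 = 0.2215.
Relativistic Doppler for wavelength: λ' = λ₀ · √((1 − β)/(1 + β)).
λ' = 524.3 × √(0.7785/1.2215) = 524.3 × 0.79835 ≈ 418.6 nm.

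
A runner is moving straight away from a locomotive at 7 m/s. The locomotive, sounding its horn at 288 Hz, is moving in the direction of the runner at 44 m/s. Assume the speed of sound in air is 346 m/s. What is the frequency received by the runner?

With source approaching and observer receding, f' = f · (v − v_o)/(v − v_s).
f' = 288 × (346 − 7)/(346 − 44) = 288 × 339/302 ≈ 323 Hz.

323 Hz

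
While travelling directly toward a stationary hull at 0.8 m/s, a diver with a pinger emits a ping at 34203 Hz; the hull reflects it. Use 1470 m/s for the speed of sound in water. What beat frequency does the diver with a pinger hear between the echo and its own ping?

37.2 Hz

The hull receives the sound from a moving source: f₁ = f₀ · v/(v − v_e) = 34203 × 1470/1469.2 ≈ 34221.6 Hz.
On the return leg the diver with a pinger is a moving observer: f₂ = f₁ · (v + v_e)/v = 34221.6 × 1470.8/1470 ≈ 34240.2 Hz.
Beat against the emitted tone: |f₂ − f₀| = 2v_e·f₀/(v − v_e) = 2 × 0.8 × 34203/1469.2 ≈ 37.2 Hz.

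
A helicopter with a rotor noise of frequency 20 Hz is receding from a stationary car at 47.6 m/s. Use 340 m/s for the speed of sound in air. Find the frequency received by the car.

17.5 Hz

Only the source moves, away from the listener, so f' = f · v/(v + v_s).
f' = 20 × 340/(340 + 47.6) = 20 × 340/387.6 ≈ 17.5 Hz.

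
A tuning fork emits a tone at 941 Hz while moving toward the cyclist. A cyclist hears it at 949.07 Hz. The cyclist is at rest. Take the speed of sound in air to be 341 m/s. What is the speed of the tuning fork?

f' = f · v/(v − v_s) ⇒ v_s = v · |1 − f/f'|.
v_s = 341 × |1 − 941/949.07| = 341 × 0.008503 ≈ 2.90 m/s.

2.90 m/s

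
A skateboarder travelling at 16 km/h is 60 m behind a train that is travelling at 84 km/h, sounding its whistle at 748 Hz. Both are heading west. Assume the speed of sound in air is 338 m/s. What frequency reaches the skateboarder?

709 Hz

84 km/h = 23.33 m/s; 16 km/h = 4.444 m/s.
The skateboarder is behind, so the train is moving away from it while the skateboarder is moving toward the train.
With source receding and observer approaching, f' = f · (v + v_o)/(v + v_s).
f' = 748 × (338 + 4.444)/(338 + 23.33) = 748 × 342.44/361.33 ≈ 709 Hz.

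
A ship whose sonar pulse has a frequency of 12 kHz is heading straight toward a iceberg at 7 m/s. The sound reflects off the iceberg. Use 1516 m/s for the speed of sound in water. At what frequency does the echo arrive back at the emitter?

12.11 kHz

The iceberg receives the sound from a moving source: f₁ = f₀ · v/(v − v_e) = 12 × 1516/1509 ≈ 12.06 kHz.
On the return leg the ship is a moving observer: f₂ = f₁ · (v + v_e)/v = 12.06 × 1523/1516 ≈ 12.11 kHz.
Equivalently f₂ = f₀ · (v + v_e)/(v − v_e).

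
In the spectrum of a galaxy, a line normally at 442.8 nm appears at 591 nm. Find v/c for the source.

0.281

λ'/λ₀ = 1.3347 > 1 (redshift), so the source is receding.
λ'/λ₀ = √((1 + β)/(1 − β)) for a receding source ⇒ β = (r² − 1)/(r² + 1) with r = λ'/λ₀.
β = (1.7814 − 1)/(1.7814 + 1) ≈ 0.281.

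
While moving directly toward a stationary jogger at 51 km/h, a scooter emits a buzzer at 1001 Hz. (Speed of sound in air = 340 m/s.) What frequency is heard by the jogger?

51 km/h = 14.17 m/s.
Moving source, stationary observer: f' = f · v/(v − v_s) since the source is approaching.
f' = 1001 × 340/(340 − 14.17) = 1001 × 340/325.8 ≈ 1045 Hz.

1045 Hz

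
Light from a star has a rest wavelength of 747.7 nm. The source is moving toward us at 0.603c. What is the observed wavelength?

Relativistic Doppler for wavelength: λ' = λ₀ · √((1 − β)/(1 + β)).
λ' = 747.7 × √(0.3970/1.6030) = 747.7 × 0.49766 ≈ 372.1 nm.

372.1 nm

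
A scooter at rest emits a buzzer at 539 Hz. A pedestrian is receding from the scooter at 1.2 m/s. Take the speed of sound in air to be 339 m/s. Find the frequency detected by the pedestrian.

Moving observer, stationary source: f' = f · (v − v_o)/v.
f' = 539 × (339 − 1.2)/339 = 539 × 337.8/339 ≈ 537 Hz.

537 Hz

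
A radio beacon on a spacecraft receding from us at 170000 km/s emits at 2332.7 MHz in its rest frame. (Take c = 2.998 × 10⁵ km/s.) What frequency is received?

β = v/c = 170000/299800 = 0.5670.
Relativistic Doppler for frequency: f' = f₀ · √((1 − β)/(1 + β)).
f' = 2332.7 × √(0.4330/1.5670) = 2332.7 × 0.52563 ≈ 1226.1 MHz.

1226.1 MHz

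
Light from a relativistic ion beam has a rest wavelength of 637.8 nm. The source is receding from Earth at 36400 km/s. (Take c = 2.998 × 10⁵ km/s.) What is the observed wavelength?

720.6 nm

β = v/c = 36400/299800 = 0.1214.
Relativistic Doppler for wavelength: λ' = λ₀ · √((1 + β)/(1 − β)).
λ' = 637.8 × √(1.1214/0.8786) = 637.8 × 1.12977 ≈ 720.6 nm.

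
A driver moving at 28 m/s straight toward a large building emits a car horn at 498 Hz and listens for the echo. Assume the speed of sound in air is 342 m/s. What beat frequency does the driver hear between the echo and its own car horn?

89 Hz

The large building receives the sound from a moving source: f₁ = f₀ · v/(v − v_e) = 498 × 342/314 ≈ 542.4 Hz.
On the return leg the driver is a moving observer: f₂ = f₁ · (v + v_e)/v = 542.4 × 370/342 ≈ 586.8 Hz.
Equivalently f₂ = f₀ · (v + v_e)/(v − v_e).
Beat against the emitted tone: |f₂ − f₀| = 2v_e·f₀/(v − v_e) = 2 × 28 × 498/314 ≈ 89 Hz.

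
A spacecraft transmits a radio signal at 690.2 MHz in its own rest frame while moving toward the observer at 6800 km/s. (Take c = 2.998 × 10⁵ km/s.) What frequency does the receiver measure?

β = v/c = 6800/299800 = 0.0227.
Relativistic Doppler for frequency: f' = f₀ · √((1 + β)/(1 − β)).
f' = 690.2 × √(1.0227/0.9773) = 690.2 × 1.02294 ≈ 706.0 MHz.

706.0 MHz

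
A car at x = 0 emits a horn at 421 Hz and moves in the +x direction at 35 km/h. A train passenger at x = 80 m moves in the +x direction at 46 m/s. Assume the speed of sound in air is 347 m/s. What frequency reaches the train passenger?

35 km/h = 9.722 m/s.
The observer lies on the +x side, so the source is heading toward the observer and the observer is heading away from the source.
With source approaching and observer receding, f' = f · (v − v_o)/(v − v_s).
f' = 421 × (347 − 46)/(347 − 9.722) = 421 × 301/337.28 ≈ 376 Hz.

376 Hz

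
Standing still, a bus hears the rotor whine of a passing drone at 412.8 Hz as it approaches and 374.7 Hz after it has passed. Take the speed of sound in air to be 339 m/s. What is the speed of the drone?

16.4 m/s

f₁/f₂ = (v + v_s)/(v − v_s), so v_s = v · (f₁ − f₂)/(f₁ + f₂).
v_s = 339 × (412.8 − 374.7)/(412.8 + 374.7) = 339 × 38.1/787.5 ≈ 16.4 m/s.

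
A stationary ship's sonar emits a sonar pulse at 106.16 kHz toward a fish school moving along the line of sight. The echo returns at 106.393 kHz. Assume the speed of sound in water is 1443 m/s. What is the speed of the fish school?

Double Doppler shift off a moving reflector: f₂ = f₀ · (v + u)/(v − u) (u > 0 toward emitter).
Rearranging, u = v · (f₂ − f₀)/(f₂ + f₀) = 1443 × 0.233/212.553 ≈ 1.58 m/s.
So the fish school is moving at 1.58 m/s toward the emitter.

1.58 m/s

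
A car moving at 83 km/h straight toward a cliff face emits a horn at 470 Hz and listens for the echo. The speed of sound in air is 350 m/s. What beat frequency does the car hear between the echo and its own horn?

83 km/h = 23.06 m/s.
The cliff face receives the sound from a moving source: f₁ = f₀ · v/(v − v_e) = 470 × 350/326.94 ≈ 503.1 Hz.
On the return leg the car is a moving observer: f₂ = f₁ · (v + v_e)/v = 503.1 × 373.06/350 ≈ 536.3 Hz.
Equivalently f₂ = f₀ · (v + v_e)/(v − v_e).
Beat against the emitted tone: |f₂ − f₀| = 2v_e·f₀/(v − v_e) = 2 × 23.06 × 470/326.94 ≈ 66 Hz.

66 Hz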